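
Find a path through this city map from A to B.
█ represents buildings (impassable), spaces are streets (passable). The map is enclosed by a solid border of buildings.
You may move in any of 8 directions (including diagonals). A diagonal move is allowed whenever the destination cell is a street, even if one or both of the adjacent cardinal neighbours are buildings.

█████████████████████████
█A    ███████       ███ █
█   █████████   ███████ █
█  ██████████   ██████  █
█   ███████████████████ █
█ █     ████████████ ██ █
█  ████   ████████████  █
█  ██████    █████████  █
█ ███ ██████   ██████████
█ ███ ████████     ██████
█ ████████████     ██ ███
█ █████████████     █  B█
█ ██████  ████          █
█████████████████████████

Finding the shortest path from A to B:
Movement: 8-directional
Path length: 23 steps
Directions: down → down-right → down-right → down-right → right → right → right → down-right → right → down-right → right → right → down-right → right → down-right → right → right → down-right → down-right → down-right → right → right → up-right

Solution:

█████████████████████████
█A    ███████       ███ █
█↘  █████████   ███████ █
█ ↘██████████   ██████  █
█  ↘███████████████████ █
█ █ →→→↘████████████ ██ █
█  ████ →↘████████████  █
█  ██████ →→↘█████████  █
█ ███ ██████ →↘██████████
█ ███ ████████ →→↘ ██████
█ ████████████    ↘██ ███
█ █████████████    ↘█  B█
█ ██████  ████      →→↗ █
█████████████████████████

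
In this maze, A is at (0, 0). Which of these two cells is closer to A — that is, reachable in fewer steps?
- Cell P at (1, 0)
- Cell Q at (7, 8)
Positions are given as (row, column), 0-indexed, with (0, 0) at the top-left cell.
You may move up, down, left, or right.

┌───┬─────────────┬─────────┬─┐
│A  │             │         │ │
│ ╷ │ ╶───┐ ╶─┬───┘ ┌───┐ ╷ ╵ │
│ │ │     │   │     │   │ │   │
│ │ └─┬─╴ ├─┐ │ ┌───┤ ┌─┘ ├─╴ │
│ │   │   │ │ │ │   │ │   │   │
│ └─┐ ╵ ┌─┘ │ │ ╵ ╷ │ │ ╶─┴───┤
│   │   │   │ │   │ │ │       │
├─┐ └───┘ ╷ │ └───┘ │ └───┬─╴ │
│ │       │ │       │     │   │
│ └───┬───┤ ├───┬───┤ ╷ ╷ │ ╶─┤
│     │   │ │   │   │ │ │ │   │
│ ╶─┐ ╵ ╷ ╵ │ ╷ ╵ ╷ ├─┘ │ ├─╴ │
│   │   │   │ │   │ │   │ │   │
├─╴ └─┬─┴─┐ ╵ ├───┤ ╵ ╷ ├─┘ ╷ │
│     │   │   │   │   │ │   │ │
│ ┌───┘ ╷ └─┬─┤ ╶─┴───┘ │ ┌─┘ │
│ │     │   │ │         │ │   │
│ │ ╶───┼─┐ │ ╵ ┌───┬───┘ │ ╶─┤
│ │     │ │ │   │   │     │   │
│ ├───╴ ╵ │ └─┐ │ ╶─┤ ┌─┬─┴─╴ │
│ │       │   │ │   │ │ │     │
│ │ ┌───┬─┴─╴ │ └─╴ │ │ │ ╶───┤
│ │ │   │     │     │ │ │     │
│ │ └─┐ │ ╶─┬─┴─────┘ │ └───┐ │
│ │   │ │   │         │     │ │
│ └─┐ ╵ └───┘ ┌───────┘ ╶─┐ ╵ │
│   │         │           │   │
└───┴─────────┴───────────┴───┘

Shortest path A → P at (1, 0): 1 steps
Shortest path A → Q at (7, 8): 35 steps

P is closer (1 steps vs 35 steps).

Path to P:

┌───┬─────────────┬─────────┬─┐
│A  │             │         │ │
│ ╷ │ ╶───┐ ╶─┬───┘ ┌───┐ ╷ ╵ │
│P│ │     │   │     │   │ │   │
│ │ └─┬─╴ ├─┐ │ ┌───┤ ┌─┘ ├─╴ │
│ │   │   │ │ │ │   │ │   │   │
│ └─┐ ╵ ┌─┘ │ │ ╵ ╷ │ │ ╶─┴───┤
│   │   │   │ │   │ │ │       │
├─┐ └───┘ ╷ │ └───┘ │ └───┬─╴ │
│ │       │ │       │     │   │
│ └───┬───┤ ├───┬───┤ ╷ ╷ │ ╶─┤
│     │   │ │   │   │ │ │ │   │
│ ╶─┐ ╵ ╷ ╵ │ ╷ ╵ ╷ ├─┘ │ ├─╴ │
│   │   │   │ │   │ │   │ │   │
├─╴ └─┬─┴─┐ ╵ ├───┤ ╵ ╷ ├─┘ ╷ │
│     │   │   │   │   │ │   │ │
│ ┌───┘ ╷ └─┬─┤ ╶─┴───┘ │ ┌─┘ │
│ │     │   │ │         │ │   │
│ │ ╶───┼─┐ │ ╵ ┌───┬───┘ │ ╶─┤
│ │     │ │ │   │   │     │   │
│ ├───╴ ╵ │ └─┐ │ ╶─┤ ┌─┬─┴─╴ │
│ │       │   │ │   │ │ │     │
│ │ ┌───┬─┴─╴ │ └─╴ │ │ │ ╶───┤
│ │ │   │     │     │ │ │     │
│ │ └─┐ │ ╶─┬─┴─────┘ │ └───┐ │
│ │   │ │   │         │     │ │
│ └─┐ ╵ └───┘ ┌───────┘ ╶─┐ ╵ │
│   │         │           │   │
└───┴─────────┴───────────┴───┘

Path to Q:

┌───┬─────────────┬─────────┬─┐
│A  │             │         │ │
│ ╷ │ ╶───┐ ╶─┬───┘ ┌───┐ ╷ ╵ │
│↓│ │     │   │     │   │ │   │
│ │ └─┬─╴ ├─┐ │ ┌───┤ ┌─┘ ├─╴ │
│↓│   │   │ │ │ │   │ │   │   │
│ └─┐ ╵ ┌─┘ │ │ ╵ ╷ │ │ ╶─┴───┤
│↳ ↓│   │↱ ↓│ │   │ │ │       │
├─┐ └───┘ ╷ │ └───┘ │ └───┬─╴ │
│ │↳ → → ↑│↓│       │     │   │
│ └───┬───┤ ├───┬───┤ ╷ ╷ │ ╶─┤
│     │   │↓│↱ ↓│↱ ↓│ │ │ │   │
│ ╶─┐ ╵ ╷ ╵ │ ╷ ╵ ╷ ├─┘ │ ├─╴ │
│   │   │  ↓│↑│↳ ↑│↓│↱ ↓│ │   │
├─╴ └─┬─┴─┐ ╵ ├───┤ ╵ ╷ ├─┘ ╷ │
│     │   │↳ ↑│↱ Q│↳ ↑│↓│   │ │
│ ┌───┘ ╷ └─┬─┤ ╶─┴───┘ │ ┌─┘ │
│ │     │   │ │↑ ← ← ← ↲│ │   │
│ │ ╶───┼─┐ │ ╵ ┌───┬───┘ │ ╶─┤
│ │     │ │ │   │   │     │   │
│ ├───╴ ╵ │ └─┐ │ ╶─┤ ┌─┬─┴─╴ │
│ │       │   │ │   │ │ │     │
│ │ ┌───┬─┴─╴ │ └─╴ │ │ │ ╶───┤
│ │ │   │     │     │ │ │     │
│ │ └─┐ │ ╶─┬─┴─────┘ │ └───┐ │
│ │   │ │   │         │     │ │
│ └─┐ ╵ └───┘ ┌───────┘ ╶─┐ ╵ │
│   │         │           │   │
└───┴─────────┴───────────┴───┘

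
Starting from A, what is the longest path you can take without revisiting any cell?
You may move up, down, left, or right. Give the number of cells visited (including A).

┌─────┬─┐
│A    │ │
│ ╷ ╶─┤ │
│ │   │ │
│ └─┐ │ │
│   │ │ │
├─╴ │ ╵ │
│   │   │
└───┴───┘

Finding longest simple path using DFS:
Start: (0, 0)
Longest path visits 10 cells
Path: A → right → down → right → down → down → right → up → up → up

Solution:

┌─────┬─┐
│A ↓  │B│
│ ╷ ╶─┤ │
│ │↳ ↓│↑│
│ └─┐ │ │
│   │↓│↑│
├─╴ │ ╵ │
│   │↳ ↑│
└───┴───┘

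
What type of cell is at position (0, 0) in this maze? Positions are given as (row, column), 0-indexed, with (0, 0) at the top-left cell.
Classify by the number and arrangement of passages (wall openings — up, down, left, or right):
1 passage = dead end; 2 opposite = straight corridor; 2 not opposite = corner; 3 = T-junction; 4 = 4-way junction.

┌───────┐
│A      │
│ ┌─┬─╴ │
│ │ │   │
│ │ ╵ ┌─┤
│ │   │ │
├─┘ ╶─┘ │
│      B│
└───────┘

Checking cell at (0, 0):
Number of passages: 2
Cell type: corner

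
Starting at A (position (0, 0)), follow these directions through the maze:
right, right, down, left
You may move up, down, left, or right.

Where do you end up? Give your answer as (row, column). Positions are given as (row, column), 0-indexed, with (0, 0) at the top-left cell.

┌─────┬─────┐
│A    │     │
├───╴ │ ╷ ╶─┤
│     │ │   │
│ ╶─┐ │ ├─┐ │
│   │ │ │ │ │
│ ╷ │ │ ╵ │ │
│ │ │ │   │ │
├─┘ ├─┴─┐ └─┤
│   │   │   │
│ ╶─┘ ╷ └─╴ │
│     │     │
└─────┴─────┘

Following directions step by step:
Start: (0, 0)
  right: (0, 0) → (0, 1)
  right: (0, 1) → (0, 2)
  down: (0, 2) → (1, 2)
  left: (1, 2) → (1, 1)
Final position: (1, 1)

Path taken:

┌─────┬─────┐
│A → ↓│     │
├───╴ │ ╷ ╶─┤
│  B ↲│ │   │
│ ╶─┐ │ ├─┐ │
│   │ │ │ │ │
│ ╷ │ │ ╵ │ │
│ │ │ │   │ │
├─┘ ├─┴─┐ └─┤
│   │   │   │
│ ╶─┘ ╷ └─╴ │
│     │     │
└─────┴─────┘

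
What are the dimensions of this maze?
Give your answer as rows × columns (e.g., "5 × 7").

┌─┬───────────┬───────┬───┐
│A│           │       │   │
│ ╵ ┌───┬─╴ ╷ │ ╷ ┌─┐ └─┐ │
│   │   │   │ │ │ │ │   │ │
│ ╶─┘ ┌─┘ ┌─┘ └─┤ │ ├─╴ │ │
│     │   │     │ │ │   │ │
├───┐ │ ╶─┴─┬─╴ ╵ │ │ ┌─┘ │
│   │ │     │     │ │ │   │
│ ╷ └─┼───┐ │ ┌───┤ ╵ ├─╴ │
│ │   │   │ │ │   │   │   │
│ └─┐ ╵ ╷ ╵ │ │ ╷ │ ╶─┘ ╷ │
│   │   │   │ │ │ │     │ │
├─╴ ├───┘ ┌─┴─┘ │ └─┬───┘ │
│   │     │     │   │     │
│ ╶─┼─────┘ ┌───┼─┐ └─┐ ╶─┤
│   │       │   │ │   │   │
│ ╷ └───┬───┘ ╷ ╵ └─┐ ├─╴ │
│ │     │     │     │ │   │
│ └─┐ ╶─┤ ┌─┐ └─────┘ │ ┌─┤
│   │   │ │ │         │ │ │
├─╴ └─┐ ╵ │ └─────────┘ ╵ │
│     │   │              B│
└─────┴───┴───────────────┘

Counting the maze dimensions:
Rows (vertical): 11
Columns (horizontal): 13
Dimensions: 11 × 13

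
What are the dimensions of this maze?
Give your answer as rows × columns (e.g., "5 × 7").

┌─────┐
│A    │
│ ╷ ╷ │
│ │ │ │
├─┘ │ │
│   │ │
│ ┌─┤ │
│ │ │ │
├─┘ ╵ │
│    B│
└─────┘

Counting the maze dimensions:
Rows (vertical): 5
Columns (horizontal): 3
Dimensions: 5 × 3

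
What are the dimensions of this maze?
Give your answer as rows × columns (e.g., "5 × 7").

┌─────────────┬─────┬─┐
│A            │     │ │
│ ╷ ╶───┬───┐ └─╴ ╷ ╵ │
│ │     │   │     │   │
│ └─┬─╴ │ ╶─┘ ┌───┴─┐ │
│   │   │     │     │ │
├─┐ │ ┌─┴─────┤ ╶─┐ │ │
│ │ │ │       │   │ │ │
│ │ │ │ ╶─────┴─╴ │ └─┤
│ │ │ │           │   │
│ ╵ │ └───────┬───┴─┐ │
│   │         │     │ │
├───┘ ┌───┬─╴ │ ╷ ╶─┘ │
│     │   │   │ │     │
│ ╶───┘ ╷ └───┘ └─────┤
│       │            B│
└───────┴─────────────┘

Counting the maze dimensions:
Rows (vertical): 8
Columns (horizontal): 11
Dimensions: 8 × 11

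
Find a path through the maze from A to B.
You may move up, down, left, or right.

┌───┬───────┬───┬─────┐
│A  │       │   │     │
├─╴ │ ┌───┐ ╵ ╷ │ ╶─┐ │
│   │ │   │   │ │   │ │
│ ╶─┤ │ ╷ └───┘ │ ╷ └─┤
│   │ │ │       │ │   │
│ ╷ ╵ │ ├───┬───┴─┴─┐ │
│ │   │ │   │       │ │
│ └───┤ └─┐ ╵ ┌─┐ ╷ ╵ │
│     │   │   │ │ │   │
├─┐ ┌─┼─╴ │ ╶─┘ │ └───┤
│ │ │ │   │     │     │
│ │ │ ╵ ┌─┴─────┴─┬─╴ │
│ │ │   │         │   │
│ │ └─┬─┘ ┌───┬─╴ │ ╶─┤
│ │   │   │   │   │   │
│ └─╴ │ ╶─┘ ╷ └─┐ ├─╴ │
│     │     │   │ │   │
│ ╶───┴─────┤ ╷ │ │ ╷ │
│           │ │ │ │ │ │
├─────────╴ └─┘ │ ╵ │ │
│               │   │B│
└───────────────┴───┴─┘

Finding the shortest path through the maze:
Path length: 48 steps
Directions: right → down → left → down → down → down → right → down → down → down → right → down → left → left → down → right → right → right → right → right → down → right → right → up → up → left → up → left → down → left → left → up → right → up → right → right → right → right → down → down → down → down → right → up → up → right → down → down

Solution:

┌───┬───────┬───┬─────┐
│A ↓│       │   │     │
├─╴ │ ┌───┐ ╵ ╷ │ ╶─┐ │
│↓ ↲│ │   │   │ │   │ │
│ ╶─┤ │ ╷ └───┘ │ ╷ └─┤
│↓  │ │ │       │ │   │
│ ╷ ╵ │ ├───┬───┴─┴─┐ │
│↓│   │ │   │       │ │
│ └───┤ └─┐ ╵ ┌─┐ ╷ ╵ │
│↳ ↓  │   │   │ │ │   │
├─┐ ┌─┼─╴ │ ╶─┘ │ └───┤
│ │↓│ │   │     │     │
│ │ │ ╵ ┌─┴─────┴─┬─╴ │
│ │↓│   │↱ → → → ↓│   │
│ │ └─┬─┘ ┌───┬─╴ │ ╶─┤
│ │↳ ↓│↱ ↑│↓ ↰│  ↓│   │
│ └─╴ │ ╶─┘ ╷ └─┐ ├─╴ │
│↓ ← ↲│↑ ← ↲│↑ ↰│↓│↱ ↓│
│ ╶───┴─────┤ ╷ │ │ ╷ │
│↳ → → → → ↓│ │↑│↓│↑│↓│
├─────────╴ └─┘ │ ╵ │ │
│          ↳ → ↑│↳ ↑│B│
└───────────────┴───┴─┘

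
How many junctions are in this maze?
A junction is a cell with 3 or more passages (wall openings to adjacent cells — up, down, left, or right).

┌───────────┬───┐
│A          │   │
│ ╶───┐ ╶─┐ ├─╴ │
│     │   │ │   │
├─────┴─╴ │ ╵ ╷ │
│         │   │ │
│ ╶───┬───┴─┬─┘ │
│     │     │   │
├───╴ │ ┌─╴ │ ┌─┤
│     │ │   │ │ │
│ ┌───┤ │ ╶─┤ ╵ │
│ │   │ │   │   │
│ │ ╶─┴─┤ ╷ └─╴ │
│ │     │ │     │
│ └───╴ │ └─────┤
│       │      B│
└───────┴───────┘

Checking each cell for number of passages:

Junctions found (3+ passages):
  (0, 3): 3 passages
  (1, 7): 3 passages
  (5, 4): 3 passages
  (5, 7): 3 passages
Total junctions: 4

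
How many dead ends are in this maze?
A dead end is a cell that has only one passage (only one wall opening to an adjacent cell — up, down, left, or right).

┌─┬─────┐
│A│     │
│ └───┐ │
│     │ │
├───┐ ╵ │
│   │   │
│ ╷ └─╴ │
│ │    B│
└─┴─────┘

Checking each cell for number of passages:

Dead ends found at positions:
  (0, 0)
  (0, 1)
  (3, 0)
Total dead ends: 3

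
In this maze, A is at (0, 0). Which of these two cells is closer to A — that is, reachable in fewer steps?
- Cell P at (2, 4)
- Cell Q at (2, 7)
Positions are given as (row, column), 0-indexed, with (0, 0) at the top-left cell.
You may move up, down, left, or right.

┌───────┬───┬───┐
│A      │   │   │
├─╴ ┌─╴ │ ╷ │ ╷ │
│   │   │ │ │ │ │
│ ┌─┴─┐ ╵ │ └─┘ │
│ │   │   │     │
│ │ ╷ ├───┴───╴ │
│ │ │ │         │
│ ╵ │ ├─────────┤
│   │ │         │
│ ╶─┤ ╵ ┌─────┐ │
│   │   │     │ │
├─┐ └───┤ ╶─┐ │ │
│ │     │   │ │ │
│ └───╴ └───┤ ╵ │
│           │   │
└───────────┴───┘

Shortest path A → P at (2, 4): 6 steps
Shortest path A → Q at (2, 7): 13 steps

P is closer (6 steps vs 13 steps).

Path to P:

┌───────┬───┬───┐
│A → → ↓│   │   │
├─╴ ┌─╴ │ ╷ │ ╷ │
│   │  ↓│ │ │ │ │
│ ┌─┴─┐ ╵ │ └─┘ │
│ │   │↳ P│     │
│ │ ╷ ├───┴───╴ │
│ │ │ │         │
│ ╵ │ ├─────────┤
│   │ │         │
│ ╶─┤ ╵ ┌─────┐ │
│   │   │     │ │
├─┐ └───┤ ╶─┐ │ │
│ │     │   │ │ │
│ └───╴ └───┤ ╵ │
│           │   │
└───────────┴───┘

Path to Q:

┌───────┬───┬───┐
│A → → ↓│↱ ↓│   │
├─╴ ┌─╴ │ ╷ │ ╷ │
│   │  ↓│↑│↓│ │ │
│ ┌─┴─┐ ╵ │ └─┘ │
│ │   │↳ ↑│↳ → Q│
│ │ ╷ ├───┴───╴ │
│ │ │ │         │
│ ╵ │ ├─────────┤
│   │ │         │
│ ╶─┤ ╵ ┌─────┐ │
│   │   │     │ │
├─┐ └───┤ ╶─┐ │ │
│ │     │   │ │ │
│ └───╴ └───┤ ╵ │
│           │   │
└───────────┴───┘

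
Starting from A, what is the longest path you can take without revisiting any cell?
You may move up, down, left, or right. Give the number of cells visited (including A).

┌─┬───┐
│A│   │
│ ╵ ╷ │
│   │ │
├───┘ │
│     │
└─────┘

Finding longest simple path using DFS:
Start: (0, 0)
Longest path visits 9 cells
Path: A → down → right → up → right → down → down → left → left

Solution:

┌─┬───┐
│A│↱ ↓│
│ ╵ ╷ │
│↳ ↑│↓│
├───┘ │
│B ← ↲│
└─────┘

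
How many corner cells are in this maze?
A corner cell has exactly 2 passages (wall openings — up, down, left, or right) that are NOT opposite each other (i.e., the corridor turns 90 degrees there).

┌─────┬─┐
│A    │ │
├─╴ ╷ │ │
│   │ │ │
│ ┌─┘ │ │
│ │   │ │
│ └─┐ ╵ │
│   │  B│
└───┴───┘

Counting corner cells (2 non-opposite passages):
Total corners: 6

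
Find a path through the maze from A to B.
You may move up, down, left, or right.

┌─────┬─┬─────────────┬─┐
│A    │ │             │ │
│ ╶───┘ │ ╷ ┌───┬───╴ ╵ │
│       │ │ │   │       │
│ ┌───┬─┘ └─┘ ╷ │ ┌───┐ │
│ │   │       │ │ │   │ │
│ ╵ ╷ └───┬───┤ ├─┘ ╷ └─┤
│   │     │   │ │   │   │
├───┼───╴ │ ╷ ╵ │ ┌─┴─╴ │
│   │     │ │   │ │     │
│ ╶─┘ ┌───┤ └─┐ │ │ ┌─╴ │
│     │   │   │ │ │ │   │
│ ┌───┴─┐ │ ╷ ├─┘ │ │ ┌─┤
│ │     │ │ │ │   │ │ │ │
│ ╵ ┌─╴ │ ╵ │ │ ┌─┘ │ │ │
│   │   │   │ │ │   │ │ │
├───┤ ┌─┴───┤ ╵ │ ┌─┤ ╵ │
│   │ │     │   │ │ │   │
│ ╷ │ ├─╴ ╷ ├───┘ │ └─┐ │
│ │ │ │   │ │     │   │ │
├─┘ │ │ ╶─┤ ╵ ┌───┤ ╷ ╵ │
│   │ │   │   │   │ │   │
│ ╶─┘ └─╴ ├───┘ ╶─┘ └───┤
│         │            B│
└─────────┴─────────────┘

Finding the shortest path through the maze:
Path length: 64 steps
Directions: down → down → down → right → up → right → down → right → right → down → left → left → down → left → left → down → down → right → up → right → right → down → left → down → down → down → down → right → right → up → left → up → right → up → right → down → down → right → up → right → right → up → up → right → up → up → up → right → right → down → left → down → down → down → right → down → down → left → up → left → down → down → right → right

Solution:

┌─────┬─┬─────────────┬─┐
│A    │ │             │ │
│ ╶───┘ │ ╷ ┌───┬───╴ ╵ │
│↓      │ │ │   │       │
│ ┌───┬─┘ └─┘ ╷ │ ┌───┐ │
│↓│↱ ↓│       │ │ │   │ │
│ ╵ ╷ └───┬───┤ ├─┘ ╷ └─┤
│↳ ↑│↳ → ↓│   │ │   │   │
├───┼───╴ │ ╷ ╵ │ ┌─┴─╴ │
│   │↓ ← ↲│ │   │ │↱ → ↓│
│ ╶─┘ ┌───┤ └─┐ │ │ ┌─╴ │
│↓ ← ↲│   │   │ │ │↑│↓ ↲│
│ ┌───┴─┐ │ ╷ ├─┘ │ │ ┌─┤
│↓│↱ → ↓│ │ │ │   │↑│↓│ │
│ ╵ ┌─╴ │ ╵ │ │ ┌─┘ │ │ │
│↳ ↑│↓ ↲│   │ │ │↱ ↑│↓│ │
├───┤ ┌─┴───┤ ╵ │ ┌─┤ ╵ │
│   │↓│  ↱ ↓│   │↑│ │↳ ↓│
│ ╷ │ ├─╴ ╷ ├───┘ │ └─┐ │
│ │ │↓│↱ ↑│↓│↱ → ↑│↓ ↰│↓│
├─┘ │ │ ╶─┤ ╵ ┌───┤ ╷ ╵ │
│   │↓│↑ ↰│↳ ↑│   │↓│↑ ↲│
│ ╶─┘ └─╴ ├───┘ ╶─┘ └───┤
│    ↳ → ↑│        ↳ → B│
└─────────┴─────────────┘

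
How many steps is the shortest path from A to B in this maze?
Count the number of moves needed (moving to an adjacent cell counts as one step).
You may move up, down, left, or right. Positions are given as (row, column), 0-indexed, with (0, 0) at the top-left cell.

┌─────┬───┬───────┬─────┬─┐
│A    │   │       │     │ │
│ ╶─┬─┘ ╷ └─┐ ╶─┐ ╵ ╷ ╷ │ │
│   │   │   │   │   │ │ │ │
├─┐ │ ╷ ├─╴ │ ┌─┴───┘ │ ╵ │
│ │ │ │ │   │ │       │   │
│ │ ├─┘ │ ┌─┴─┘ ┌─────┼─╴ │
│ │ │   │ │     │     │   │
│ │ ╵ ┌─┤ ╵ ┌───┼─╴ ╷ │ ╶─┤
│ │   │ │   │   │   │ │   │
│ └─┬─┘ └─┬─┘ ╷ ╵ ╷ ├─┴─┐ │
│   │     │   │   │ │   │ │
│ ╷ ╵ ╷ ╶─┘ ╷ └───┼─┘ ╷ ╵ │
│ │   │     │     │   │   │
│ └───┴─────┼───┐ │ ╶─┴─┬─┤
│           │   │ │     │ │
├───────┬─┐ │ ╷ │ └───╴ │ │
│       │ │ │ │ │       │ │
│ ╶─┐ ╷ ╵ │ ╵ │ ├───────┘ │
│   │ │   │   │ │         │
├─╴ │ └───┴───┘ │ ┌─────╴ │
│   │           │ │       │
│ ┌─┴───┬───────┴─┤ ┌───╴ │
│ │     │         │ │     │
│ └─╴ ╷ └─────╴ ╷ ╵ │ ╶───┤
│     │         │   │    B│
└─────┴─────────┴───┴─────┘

Using BFS to find shortest path:
Start: (0, 0), End: (12, 12)
Path found:
(0,0) → (1,0) → (1,1) → (2,1) → (3,1) → (4,1) → (4,2) → (3,2) → (3,3) → (2,3) → (1,3) → (0,3) → (0,4) → (1,4) → (1,5) → (2,5) → (2,4) → (3,4) → (4,4) → (4,5) → (3,5) → (3,6) → (3,7) → (2,7) → (2,8) → (2,9) → (2,10) → (1,10) → (0,10) → (0,11) → (1,11) → (2,11) → (2,12) → (3,12) → (3,11) → (4,11) → (4,12) → (5,12) → (6,12) → (6,11) → (5,11) → (5,10) → (6,10) → (6,9) → (7,9) → (7,10) → (7,11) → (8,11) → (8,10) → (8,9) → (8,8) → (7,8) → (6,8) → (6,7) → (6,6) → (5,6) → (5,5) → (6,5) → (6,4) → (6,3) → (5,3) → (5,2) → (6,2) → (6,1) → (5,1) → (5,0) → (6,0) → (7,0) → (7,1) → (7,2) → (7,3) → (7,4) → (7,5) → (8,5) → (9,5) → (9,6) → (8,6) → (7,6) → (7,7) → (8,7) → (9,7) → (10,7) → (10,6) → (10,5) → (10,4) → (10,3) → (10,2) → (9,2) → (8,2) → (8,1) → (8,0) → (9,0) → (9,1) → (10,1) → (10,0) → (11,0) → (12,0) → (12,1) → (12,2) → (11,2) → (11,3) → (12,3) → (12,4) → (12,5) → (12,6) → (12,7) → (11,7) → (11,8) → (12,8) → (12,9) → (11,9) → (10,9) → (10,10) → (10,11) → (10,12) → (11,12) → (11,11) → (11,10) → (12,10) → (12,11) → (12,12)
Number of steps: 120

Solution:

┌─────┬───┬───────┬─────┬─┐
│A    │↱ ↓│       │  ↱ ↓│ │
│ ╶─┬─┘ ╷ └─┐ ╶─┐ ╵ ╷ ╷ │ │
│↳ ↓│  ↑│↳ ↓│   │   │↑│↓│ │
├─┐ │ ╷ ├─╴ │ ┌─┴───┘ │ ╵ │
│ │↓│ │↑│↓ ↲│ │↱ → → ↑│↳ ↓│
│ │ ├─┘ │ ┌─┴─┘ ┌─────┼─╴ │
│ │↓│↱ ↑│↓│↱ → ↑│     │↓ ↲│
│ │ ╵ ┌─┤ ╵ ┌───┼─╴ ╷ │ ╶─┤
│ │↳ ↑│ │↳ ↑│   │   │ │↳ ↓│
│ └─┬─┘ └─┬─┘ ╷ ╵ ╷ ├─┴─┐ │
│↓ ↰│↓ ↰  │↓ ↰│   │ │↓ ↰│↓│
│ ╷ ╵ ╷ ╶─┘ ╷ └───┼─┘ ╷ ╵ │
│↓│↑ ↲│↑ ← ↲│↑ ← ↰│↓ ↲│↑ ↲│
│ └───┴─────┼───┐ │ ╶─┴─┬─┤
│↳ → → → → ↓│↱ ↓│↑│↳ → ↓│ │
├───────┬─┐ │ ╷ │ └───╴ │ │
│↓ ← ↰  │ │↓│↑│↓│↑ ← ← ↲│ │
│ ╶─┐ ╷ ╵ │ ╵ │ ├───────┘ │
│↳ ↓│↑│   │↳ ↑│↓│         │
├─╴ │ └───┴───┘ │ ┌─────╴ │
│↓ ↲│↑ ← ← ← ← ↲│ │↱ → → ↓│
│ ┌─┴───┬───────┴─┤ ┌───╴ │
│↓│  ↱ ↓│      ↱ ↓│↑│↓ ← ↲│
│ └─╴ ╷ └─────╴ ╷ ╵ │ ╶───┤
│↳ → ↑│↳ → → → ↑│↳ ↑│↳ → B│
└─────┴─────────┴───┴─────┘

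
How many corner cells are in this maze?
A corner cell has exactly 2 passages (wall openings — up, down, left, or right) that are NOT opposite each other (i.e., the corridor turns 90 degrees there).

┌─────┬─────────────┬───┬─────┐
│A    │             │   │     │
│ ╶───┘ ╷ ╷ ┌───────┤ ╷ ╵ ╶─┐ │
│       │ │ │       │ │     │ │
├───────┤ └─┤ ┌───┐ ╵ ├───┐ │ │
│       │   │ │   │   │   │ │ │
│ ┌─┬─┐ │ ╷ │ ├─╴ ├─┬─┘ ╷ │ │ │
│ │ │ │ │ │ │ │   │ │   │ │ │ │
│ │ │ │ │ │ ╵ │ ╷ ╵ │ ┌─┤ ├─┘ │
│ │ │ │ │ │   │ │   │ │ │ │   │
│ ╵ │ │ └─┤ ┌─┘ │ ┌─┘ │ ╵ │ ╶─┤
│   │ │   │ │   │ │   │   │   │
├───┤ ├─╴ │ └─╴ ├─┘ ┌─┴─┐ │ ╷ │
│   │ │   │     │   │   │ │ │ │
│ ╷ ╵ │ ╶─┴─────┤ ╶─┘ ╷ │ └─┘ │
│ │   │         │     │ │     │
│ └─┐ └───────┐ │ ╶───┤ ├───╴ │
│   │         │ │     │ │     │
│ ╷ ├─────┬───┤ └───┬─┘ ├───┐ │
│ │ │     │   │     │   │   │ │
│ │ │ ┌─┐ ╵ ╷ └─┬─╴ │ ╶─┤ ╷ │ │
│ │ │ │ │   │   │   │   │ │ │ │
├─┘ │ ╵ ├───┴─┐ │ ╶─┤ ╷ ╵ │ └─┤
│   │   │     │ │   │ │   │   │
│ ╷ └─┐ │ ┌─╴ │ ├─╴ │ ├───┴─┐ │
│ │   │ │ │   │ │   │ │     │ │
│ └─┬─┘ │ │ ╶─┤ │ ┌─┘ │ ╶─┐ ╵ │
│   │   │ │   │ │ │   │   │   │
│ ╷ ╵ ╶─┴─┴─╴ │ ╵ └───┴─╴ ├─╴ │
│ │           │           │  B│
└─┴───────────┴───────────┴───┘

Counting corner cells (2 non-opposite passages):
Total corners: 101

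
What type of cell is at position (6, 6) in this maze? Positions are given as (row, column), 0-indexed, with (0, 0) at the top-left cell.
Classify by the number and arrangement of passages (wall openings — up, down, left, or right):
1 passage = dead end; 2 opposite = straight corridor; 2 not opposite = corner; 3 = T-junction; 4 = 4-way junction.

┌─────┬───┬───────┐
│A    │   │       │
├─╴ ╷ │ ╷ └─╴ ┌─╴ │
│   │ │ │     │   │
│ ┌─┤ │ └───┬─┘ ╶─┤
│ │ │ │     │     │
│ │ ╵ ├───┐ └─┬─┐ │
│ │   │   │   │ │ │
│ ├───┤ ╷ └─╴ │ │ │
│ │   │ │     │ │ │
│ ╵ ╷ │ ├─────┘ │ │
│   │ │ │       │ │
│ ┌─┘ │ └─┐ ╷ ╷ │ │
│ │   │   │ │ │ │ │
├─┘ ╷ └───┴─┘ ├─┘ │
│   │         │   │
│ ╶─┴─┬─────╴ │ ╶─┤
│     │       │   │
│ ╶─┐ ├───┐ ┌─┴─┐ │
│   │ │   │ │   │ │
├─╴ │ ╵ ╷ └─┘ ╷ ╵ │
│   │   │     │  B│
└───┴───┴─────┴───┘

Checking cell at (6, 6):
Number of passages: 2
Cell type: straight corridor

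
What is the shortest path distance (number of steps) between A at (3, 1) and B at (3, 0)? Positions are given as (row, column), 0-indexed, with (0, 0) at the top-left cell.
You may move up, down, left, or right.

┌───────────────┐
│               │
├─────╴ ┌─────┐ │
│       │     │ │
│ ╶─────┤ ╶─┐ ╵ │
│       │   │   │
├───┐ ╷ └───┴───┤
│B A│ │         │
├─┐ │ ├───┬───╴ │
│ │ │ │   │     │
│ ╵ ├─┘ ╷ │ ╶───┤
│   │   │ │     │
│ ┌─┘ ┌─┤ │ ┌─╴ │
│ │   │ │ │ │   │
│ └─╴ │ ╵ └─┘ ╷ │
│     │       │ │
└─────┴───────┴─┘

Finding path from (3, 1) to (3, 0):
Path: (3,1) → (3,0)
Distance: 1 steps

Solution:

┌───────────────┐
│               │
├─────╴ ┌─────┐ │
│       │     │ │
│ ╶─────┤ ╶─┐ ╵ │
│       │   │   │
├───┐ ╷ └───┴───┤
│B A│ │         │
├─┐ │ ├───┬───╴ │
│ │ │ │   │     │
│ ╵ ├─┘ ╷ │ ╶───┤
│   │   │ │     │
│ ┌─┘ ┌─┤ │ ┌─╴ │
│ │   │ │ │ │   │
│ └─╴ │ ╵ └─┘ ╷ │
│     │       │ │
└─────┴───────┴─┘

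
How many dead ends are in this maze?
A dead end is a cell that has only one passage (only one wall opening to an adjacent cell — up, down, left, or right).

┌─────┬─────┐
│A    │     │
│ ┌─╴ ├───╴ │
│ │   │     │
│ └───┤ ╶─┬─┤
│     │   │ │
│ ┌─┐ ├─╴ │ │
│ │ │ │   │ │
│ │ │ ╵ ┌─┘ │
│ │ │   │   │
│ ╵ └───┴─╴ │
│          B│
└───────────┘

Checking each cell for number of passages:

Dead ends found at positions:
  (0, 3)
  (1, 1)
  (2, 5)
  (3, 1)
  (4, 4)
Total dead ends: 5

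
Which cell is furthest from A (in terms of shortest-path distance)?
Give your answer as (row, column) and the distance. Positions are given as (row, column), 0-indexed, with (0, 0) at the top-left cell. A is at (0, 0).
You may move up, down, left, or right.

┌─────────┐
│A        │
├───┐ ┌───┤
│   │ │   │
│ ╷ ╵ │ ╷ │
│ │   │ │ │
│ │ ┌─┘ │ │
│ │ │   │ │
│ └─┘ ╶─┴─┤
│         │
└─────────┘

Computing BFS distances from A to all cells:
Furthest cell: (3, 4)
Distance: 19 steps

Path from A to the furthest cell:

┌─────────┐
│A → ↓    │
├───┐ ┌───┤
│↓ ↰│↓│↱ ↓│
│ ╷ ╵ │ ╷ │
│↓│↑ ↲│↑│↓│
│ │ ┌─┘ │ │
│↓│ │↱ ↑│B│
│ └─┘ ╶─┴─┤
│↳ → ↑    │
└─────────┘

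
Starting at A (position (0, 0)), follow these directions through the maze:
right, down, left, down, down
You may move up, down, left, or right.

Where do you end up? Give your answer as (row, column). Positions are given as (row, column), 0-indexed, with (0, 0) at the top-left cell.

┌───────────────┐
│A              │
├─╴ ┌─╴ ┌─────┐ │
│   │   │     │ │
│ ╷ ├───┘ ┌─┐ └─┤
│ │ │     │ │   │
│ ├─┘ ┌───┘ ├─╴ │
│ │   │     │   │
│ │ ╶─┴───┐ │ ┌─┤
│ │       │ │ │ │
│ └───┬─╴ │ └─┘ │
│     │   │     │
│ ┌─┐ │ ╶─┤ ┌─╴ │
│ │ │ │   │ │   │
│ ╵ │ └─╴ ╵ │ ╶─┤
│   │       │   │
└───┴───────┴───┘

Following directions step by step:
Start: (0, 0)
  right: (0, 0) → (0, 1)
  down: (0, 1) → (1, 1)
  left: (1, 1) → (1, 0)
  down: (1, 0) → (2, 0)
  down: (2, 0) → (3, 0)
Final position: (3, 0)

Path taken:

┌───────────────┐
│A ↓            │
├─╴ ┌─╴ ┌─────┐ │
│↓ ↲│   │     │ │
│ ╷ ├───┘ ┌─┐ └─┤
│↓│ │     │ │   │
│ ├─┘ ┌───┘ ├─╴ │
│B│   │     │   │
│ │ ╶─┴───┐ │ ┌─┤
│ │       │ │ │ │
│ └───┬─╴ │ └─┘ │
│     │   │     │
│ ┌─┐ │ ╶─┤ ┌─╴ │
│ │ │ │   │ │   │
│ ╵ │ └─╴ ╵ │ ╶─┤
│   │       │   │
└───┴───────┴───┘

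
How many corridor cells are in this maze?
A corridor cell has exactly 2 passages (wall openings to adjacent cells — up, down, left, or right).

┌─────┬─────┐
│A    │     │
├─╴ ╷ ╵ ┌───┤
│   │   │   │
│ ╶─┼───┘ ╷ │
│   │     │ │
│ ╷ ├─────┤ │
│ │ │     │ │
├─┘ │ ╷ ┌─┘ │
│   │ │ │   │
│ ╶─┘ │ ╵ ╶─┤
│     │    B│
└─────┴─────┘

Counting cells with exactly 2 passages:
Total corridor cells: 26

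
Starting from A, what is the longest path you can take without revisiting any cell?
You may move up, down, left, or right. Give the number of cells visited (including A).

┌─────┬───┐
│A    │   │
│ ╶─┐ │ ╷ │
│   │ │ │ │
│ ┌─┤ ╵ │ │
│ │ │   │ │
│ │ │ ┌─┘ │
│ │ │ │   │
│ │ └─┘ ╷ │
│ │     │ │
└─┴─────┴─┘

Finding longest simple path using DFS:
Start: (0, 0)
Longest path visits 18 cells
Path: A → right → right → down → down → right → up → up → right → down → down → down → left → down → left → left → up → up

Solution:

┌─────┬───┐
│A → ↓│↱ ↓│
│ ╶─┐ │ ╷ │
│   │↓│↑│↓│
│ ┌─┤ ╵ │ │
│ │B│↳ ↑│↓│
│ │ │ ┌─┘ │
│ │↑│ │↓ ↲│
│ │ └─┘ ╷ │
│ │↑ ← ↲│ │
└─┴─────┴─┘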